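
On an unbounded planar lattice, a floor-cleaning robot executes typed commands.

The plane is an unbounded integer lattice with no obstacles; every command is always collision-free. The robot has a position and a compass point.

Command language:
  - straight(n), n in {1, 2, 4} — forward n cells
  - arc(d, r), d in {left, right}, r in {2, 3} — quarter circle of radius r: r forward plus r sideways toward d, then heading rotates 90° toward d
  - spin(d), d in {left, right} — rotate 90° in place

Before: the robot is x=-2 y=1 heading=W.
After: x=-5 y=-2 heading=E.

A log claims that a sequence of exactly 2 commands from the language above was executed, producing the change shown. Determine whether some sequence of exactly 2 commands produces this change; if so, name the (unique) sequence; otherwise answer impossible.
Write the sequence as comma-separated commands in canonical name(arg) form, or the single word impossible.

key: cell and facing (now E) both changed — the 2 commands mix motion and turning
initial: x=-2 y=1 heading=W
[1] after arc(left, 3): x=-5 y=-2 heading=S
[2] after spin(left): x=-5 y=-2 heading=E
no rival 2-sequence matches.

arc(left, 3), spin(left)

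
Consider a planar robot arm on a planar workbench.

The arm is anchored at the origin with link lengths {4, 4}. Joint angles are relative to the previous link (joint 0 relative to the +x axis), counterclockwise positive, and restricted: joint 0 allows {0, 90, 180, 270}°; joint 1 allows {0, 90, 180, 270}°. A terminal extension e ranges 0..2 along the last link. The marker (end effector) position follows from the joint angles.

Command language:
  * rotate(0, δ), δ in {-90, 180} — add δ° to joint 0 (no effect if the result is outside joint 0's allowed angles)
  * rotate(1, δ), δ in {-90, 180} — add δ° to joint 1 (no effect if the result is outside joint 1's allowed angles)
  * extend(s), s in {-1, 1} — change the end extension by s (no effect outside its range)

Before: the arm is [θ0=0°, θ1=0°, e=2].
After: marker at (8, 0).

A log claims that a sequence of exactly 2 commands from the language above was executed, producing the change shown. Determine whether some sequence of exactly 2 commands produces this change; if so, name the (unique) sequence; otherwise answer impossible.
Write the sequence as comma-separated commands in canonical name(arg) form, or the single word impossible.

t0: [θ0=0°, θ1=0°, e=2]
t=1 extend(-1) ⇒ [θ0=0°, θ1=0°, e=1]
t=2 extend(-1) ⇒ [θ0=0°, θ1=0°, e=0]
no rival 2-sequence matches.

extend(-1), extend(-1)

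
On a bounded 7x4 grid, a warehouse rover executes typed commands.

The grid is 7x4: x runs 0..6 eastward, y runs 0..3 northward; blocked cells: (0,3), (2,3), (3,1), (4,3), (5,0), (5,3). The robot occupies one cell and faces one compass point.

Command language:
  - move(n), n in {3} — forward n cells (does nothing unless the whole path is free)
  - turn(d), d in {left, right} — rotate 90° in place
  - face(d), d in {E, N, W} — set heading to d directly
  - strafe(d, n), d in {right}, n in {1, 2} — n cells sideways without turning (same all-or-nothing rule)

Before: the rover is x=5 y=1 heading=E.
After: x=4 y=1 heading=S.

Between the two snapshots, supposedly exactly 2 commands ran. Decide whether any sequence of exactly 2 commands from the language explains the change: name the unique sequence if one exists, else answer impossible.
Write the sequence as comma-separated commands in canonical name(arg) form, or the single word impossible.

turn(right), strafe(right, 1)

key: running strafe(right, 1) before turn(right) would end elsewhere — order is forced
initial: x=5 y=1 heading=E
step 1 (turn(right)): x=5 y=1 heading=S
step 2 (strafe(right, 1)): x=4 y=1 heading=S
no other 2-command option fits: unique.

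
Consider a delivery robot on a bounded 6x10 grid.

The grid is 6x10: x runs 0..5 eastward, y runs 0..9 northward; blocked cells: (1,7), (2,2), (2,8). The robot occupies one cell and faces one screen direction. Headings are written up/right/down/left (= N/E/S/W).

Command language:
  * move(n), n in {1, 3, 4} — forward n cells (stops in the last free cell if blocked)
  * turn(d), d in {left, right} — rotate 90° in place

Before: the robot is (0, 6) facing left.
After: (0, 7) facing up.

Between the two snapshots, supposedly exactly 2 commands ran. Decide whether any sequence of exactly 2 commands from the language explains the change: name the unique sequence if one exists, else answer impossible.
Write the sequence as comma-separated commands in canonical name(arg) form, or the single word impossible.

key: position moved to (0,7) AND the heading swung to N — translation plus rotation needed
initial: (0, 6) facing left
[1] after turn(right): (0, 6) facing up
[2] after move(1): (0, 7) facing up
all 25 alternatives checked — unique.

turn(right), move(1)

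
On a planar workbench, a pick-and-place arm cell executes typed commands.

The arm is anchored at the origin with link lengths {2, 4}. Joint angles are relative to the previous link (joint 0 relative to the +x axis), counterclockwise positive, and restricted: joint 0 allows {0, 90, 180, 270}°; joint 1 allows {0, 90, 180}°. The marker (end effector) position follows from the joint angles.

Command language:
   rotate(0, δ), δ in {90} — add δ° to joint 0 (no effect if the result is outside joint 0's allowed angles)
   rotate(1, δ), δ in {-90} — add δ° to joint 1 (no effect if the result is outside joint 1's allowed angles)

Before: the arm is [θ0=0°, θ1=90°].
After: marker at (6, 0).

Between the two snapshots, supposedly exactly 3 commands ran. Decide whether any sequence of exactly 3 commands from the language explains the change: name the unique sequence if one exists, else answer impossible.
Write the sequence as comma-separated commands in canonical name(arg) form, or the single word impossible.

rotate(1, -90), rotate(1, -90), rotate(1, -90)

start: [θ0=0°, θ1=90°]
t=1 rotate(1, -90) ⇒ [θ0=0°, θ1=0°]
t=2 rotate(1, -90) ⇒ [θ0=0°, θ1=0°]
t=3 rotate(1, -90) ⇒ [θ0=0°, θ1=0°]
uniquely the one of 8 3-step routes that fits.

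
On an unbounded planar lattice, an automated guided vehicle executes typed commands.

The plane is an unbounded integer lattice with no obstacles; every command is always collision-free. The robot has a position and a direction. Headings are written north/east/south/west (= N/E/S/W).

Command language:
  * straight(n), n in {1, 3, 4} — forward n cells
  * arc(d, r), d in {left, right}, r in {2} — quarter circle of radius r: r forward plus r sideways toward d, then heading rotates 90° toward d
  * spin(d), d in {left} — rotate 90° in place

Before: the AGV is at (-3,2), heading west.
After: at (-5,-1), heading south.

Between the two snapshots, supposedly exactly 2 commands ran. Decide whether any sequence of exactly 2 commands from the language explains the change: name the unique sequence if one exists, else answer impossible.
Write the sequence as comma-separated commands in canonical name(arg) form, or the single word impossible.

arc(left, 2), straight(1)

key: position moved to (-5,-1) AND the heading swung to S — translation plus rotation needed
start: at (-3,2), heading west
1. arc(left, 2) → at (-5,0), heading south
2. straight(1) → at (-5,-1), heading south
all 36 alternatives checked — unique.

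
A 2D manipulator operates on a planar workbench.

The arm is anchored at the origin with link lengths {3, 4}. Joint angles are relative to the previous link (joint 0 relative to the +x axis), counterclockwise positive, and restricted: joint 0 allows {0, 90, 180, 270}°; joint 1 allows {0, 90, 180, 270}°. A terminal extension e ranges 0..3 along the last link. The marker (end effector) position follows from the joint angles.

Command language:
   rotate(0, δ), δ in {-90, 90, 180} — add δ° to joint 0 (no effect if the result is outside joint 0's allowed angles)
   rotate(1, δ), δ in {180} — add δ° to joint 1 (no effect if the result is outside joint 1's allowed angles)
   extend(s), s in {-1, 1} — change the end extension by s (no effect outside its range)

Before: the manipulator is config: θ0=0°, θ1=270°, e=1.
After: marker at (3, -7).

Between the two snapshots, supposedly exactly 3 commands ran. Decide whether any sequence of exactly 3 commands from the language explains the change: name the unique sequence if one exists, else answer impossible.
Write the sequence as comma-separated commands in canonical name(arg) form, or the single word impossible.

initial: config: θ0=0°, θ1=270°, e=1
1. extend(1) → config: θ0=0°, θ1=270°, e=2
2. extend(1) → config: θ0=0°, θ1=270°, e=3
3. extend(1) → config: θ0=0°, θ1=270°, e=3
no other 3-command option fits: unique.

extend(1), extend(1), extend(1)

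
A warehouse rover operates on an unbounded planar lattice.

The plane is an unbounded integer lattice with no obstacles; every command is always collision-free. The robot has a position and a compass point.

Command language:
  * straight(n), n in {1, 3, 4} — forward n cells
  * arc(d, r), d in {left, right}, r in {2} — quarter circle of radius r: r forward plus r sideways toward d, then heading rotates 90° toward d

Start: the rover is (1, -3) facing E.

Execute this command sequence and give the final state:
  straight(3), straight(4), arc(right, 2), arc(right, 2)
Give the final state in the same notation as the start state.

(8, -7) facing W

initial: (1, -3) facing E
step 1 (straight(3)): (4, -3) facing E
step 2 (straight(4)): (8, -3) facing E
step 3 (arc(right, 2)): (10, -5) facing S
step 4 (arc(right, 2)): (8, -7) facing W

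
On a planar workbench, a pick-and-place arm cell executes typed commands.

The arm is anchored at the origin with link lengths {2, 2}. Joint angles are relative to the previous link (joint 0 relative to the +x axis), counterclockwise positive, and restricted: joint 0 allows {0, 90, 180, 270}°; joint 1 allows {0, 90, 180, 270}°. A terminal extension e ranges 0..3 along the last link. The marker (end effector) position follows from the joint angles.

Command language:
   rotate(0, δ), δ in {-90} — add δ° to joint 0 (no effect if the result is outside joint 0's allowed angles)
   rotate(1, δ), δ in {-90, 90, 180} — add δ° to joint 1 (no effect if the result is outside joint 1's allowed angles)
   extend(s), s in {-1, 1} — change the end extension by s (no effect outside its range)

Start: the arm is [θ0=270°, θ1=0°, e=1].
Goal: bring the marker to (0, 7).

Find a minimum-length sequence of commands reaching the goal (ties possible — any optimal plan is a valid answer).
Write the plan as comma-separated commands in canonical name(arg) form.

extend(1), extend(1), rotate(0, -90), rotate(0, -90)

start: [θ0=270°, θ1=0°, e=1]
step 1 (extend(1)): [θ0=270°, θ1=0°, e=2]
step 2 (extend(1)): [θ0=270°, θ1=0°, e=3]
step 3 (rotate(0, -90)): [θ0=180°, θ1=0°, e=3]
step 4 (rotate(0, -90)): [θ0=90°, θ1=0°, e=3]
nothing shorter than 4 reaches the goal.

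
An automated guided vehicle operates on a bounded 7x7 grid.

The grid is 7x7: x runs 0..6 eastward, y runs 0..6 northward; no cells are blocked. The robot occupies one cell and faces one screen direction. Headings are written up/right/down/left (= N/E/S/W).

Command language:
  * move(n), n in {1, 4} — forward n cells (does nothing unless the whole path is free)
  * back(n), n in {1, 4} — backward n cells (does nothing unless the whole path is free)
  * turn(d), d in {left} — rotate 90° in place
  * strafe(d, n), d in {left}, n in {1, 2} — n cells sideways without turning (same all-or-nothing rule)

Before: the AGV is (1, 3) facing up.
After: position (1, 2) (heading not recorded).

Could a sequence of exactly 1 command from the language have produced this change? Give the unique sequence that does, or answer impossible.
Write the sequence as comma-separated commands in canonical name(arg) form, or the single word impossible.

begin: (1, 3) facing up
t=1 back(1) ⇒ (1, 2) facing up
no other 1-command option fits: unique.

back(1)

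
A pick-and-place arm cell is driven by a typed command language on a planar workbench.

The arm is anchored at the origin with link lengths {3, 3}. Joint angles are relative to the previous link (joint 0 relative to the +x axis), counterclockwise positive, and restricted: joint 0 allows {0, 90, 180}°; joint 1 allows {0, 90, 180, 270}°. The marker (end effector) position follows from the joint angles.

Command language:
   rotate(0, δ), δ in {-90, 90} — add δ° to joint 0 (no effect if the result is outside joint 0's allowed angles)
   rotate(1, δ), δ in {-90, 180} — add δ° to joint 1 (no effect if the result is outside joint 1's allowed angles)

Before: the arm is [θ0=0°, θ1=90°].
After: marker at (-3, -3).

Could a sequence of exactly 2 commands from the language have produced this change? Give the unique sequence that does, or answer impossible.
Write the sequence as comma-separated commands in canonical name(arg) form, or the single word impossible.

initial: [θ0=0°, θ1=90°]
t=1 rotate(0, 90) ⇒ [θ0=90°, θ1=90°]
t=2 rotate(0, 90) ⇒ [θ0=180°, θ1=90°]
no other 2-command option fits: unique.

rotate(0, 90), rotate(0, 90)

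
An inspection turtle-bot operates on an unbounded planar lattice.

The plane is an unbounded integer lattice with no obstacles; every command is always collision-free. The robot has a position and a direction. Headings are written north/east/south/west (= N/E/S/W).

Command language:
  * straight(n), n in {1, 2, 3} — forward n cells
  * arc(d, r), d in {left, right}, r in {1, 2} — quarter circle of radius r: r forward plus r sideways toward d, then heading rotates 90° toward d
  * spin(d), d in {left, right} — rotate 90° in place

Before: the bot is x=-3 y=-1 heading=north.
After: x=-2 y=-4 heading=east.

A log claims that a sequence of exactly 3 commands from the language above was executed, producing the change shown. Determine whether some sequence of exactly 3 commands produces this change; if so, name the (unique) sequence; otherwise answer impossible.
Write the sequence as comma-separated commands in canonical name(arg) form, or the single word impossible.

key: running arc(left, 2) before spin(left) would end elsewhere — order is forced
begin: x=-3 y=-1 heading=north
step 1 (spin(left)): x=-3 y=-1 heading=west
step 2 (arc(left, 1)): x=-4 y=-2 heading=south
step 3 (arc(left, 2)): x=-2 y=-4 heading=east
no rival 3-sequence matches.

spin(left), arc(left, 1), arc(left, 2)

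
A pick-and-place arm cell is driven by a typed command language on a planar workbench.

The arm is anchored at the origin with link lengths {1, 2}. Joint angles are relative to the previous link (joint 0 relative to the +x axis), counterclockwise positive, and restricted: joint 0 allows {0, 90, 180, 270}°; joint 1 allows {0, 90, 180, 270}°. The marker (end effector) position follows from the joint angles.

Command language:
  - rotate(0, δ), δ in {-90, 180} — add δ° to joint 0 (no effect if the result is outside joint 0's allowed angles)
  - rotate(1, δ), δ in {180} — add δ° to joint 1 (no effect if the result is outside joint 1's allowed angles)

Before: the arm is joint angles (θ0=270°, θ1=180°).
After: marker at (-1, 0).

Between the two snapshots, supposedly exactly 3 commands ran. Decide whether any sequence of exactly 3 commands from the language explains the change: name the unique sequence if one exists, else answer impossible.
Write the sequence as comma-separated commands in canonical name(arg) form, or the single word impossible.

rotate(0, -90), rotate(0, -90), rotate(0, -90)

start: joint angles (θ0=270°, θ1=180°)
t=1 rotate(0, -90) ⇒ joint angles (θ0=180°, θ1=180°)
t=2 rotate(0, -90) ⇒ joint angles (θ0=90°, θ1=180°)
t=3 rotate(0, -90) ⇒ joint angles (θ0=0°, θ1=180°)
no rival 3-sequence matches.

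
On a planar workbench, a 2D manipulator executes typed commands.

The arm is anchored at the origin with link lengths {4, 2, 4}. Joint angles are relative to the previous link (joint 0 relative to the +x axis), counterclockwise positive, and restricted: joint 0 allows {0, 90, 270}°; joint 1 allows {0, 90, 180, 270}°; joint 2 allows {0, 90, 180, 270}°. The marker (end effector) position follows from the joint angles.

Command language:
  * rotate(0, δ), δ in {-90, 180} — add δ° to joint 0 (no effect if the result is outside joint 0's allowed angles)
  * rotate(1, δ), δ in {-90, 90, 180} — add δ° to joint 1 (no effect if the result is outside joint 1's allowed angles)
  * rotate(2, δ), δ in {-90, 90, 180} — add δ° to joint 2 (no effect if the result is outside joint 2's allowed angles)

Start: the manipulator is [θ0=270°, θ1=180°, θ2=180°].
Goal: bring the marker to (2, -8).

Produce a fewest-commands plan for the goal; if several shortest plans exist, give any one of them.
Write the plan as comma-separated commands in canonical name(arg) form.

rotate(2, 90), rotate(1, -90)

from: [θ0=270°, θ1=180°, θ2=180°]
t=1 rotate(2, 90) ⇒ [θ0=270°, θ1=180°, θ2=270°]
t=2 rotate(1, -90) ⇒ [θ0=270°, θ1=90°, θ2=270°]
no 1-step plan works, so 2 is optimal.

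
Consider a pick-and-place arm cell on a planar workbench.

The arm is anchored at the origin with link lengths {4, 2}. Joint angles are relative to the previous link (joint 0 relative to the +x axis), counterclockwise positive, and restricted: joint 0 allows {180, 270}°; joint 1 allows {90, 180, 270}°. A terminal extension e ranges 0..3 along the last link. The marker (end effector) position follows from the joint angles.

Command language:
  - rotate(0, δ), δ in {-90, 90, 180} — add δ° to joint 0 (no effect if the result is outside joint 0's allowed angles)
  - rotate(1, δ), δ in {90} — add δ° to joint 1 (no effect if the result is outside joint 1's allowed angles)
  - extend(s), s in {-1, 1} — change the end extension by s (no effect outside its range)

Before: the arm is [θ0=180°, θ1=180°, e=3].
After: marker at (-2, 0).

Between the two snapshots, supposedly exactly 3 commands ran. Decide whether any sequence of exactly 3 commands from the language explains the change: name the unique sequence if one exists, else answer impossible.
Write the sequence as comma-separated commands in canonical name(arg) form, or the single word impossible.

initial: [θ0=180°, θ1=180°, e=3]
step 1 (extend(-1)): [θ0=180°, θ1=180°, e=2]
step 2 (extend(-1)): [θ0=180°, θ1=180°, e=1]
step 3 (extend(-1)): [θ0=180°, θ1=180°, e=0]
no other 3-command option fits: unique.

extend(-1), extend(-1), extend(-1)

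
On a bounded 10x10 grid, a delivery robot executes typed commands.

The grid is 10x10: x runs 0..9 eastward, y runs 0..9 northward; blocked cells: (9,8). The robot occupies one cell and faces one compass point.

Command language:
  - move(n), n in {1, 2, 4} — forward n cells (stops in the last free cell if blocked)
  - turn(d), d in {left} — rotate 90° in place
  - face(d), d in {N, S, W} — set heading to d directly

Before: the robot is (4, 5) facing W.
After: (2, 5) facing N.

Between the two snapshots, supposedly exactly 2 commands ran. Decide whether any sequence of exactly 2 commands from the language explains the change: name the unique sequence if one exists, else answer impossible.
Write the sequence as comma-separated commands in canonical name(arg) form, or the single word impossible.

key: running face(N) before move(2) would end elsewhere — order is forced
initial: (4, 5) facing W
[1] after move(2): (2, 5) facing W
[2] after face(N): (2, 5) facing N
no rival 2-sequence matches.

move(2), face(N)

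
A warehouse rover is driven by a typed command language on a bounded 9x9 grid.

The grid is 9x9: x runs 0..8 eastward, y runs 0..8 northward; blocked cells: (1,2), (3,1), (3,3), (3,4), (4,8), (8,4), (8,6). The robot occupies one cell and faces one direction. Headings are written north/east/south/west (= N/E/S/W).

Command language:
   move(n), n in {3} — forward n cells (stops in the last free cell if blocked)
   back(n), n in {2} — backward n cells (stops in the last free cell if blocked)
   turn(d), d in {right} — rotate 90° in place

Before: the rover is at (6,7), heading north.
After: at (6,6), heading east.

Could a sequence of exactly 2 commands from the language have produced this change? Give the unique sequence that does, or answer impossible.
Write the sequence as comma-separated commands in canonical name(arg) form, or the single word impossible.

checked all 2-command options: none fits.

impossible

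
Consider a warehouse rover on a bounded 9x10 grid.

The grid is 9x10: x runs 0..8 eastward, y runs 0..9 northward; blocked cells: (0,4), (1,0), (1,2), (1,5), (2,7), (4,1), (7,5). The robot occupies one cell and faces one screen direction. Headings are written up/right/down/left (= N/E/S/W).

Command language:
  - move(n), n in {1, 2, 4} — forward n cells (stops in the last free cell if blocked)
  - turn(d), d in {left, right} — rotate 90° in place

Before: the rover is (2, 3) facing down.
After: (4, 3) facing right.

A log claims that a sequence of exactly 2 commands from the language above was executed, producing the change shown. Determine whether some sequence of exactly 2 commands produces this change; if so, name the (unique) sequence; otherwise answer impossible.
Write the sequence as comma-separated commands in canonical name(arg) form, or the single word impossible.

turn(left), move(2)

key: order matters: swapping turn(left) and move(2) lands elsewhere
from: (2, 3) facing down
step 1 (turn(left)): (2, 3) facing right
step 2 (move(2)): (4, 3) facing right
all 25 alternatives checked — unique.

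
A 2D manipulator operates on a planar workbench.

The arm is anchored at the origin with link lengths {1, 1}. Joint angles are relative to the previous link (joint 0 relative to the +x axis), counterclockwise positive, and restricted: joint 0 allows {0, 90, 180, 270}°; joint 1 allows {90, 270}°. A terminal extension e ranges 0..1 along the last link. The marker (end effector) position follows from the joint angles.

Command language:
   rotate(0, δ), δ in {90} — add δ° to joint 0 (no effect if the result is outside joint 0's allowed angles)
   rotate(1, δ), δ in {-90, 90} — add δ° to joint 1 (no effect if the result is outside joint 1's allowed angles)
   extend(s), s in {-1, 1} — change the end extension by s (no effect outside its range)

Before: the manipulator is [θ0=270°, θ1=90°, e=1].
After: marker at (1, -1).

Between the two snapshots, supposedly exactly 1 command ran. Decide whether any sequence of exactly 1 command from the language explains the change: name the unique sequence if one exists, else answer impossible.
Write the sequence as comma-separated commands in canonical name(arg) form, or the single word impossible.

start: [θ0=270°, θ1=90°, e=1]
step 1 (extend(-1)): [θ0=270°, θ1=90°, e=0]
all 5 alternatives checked — unique.

extend(-1)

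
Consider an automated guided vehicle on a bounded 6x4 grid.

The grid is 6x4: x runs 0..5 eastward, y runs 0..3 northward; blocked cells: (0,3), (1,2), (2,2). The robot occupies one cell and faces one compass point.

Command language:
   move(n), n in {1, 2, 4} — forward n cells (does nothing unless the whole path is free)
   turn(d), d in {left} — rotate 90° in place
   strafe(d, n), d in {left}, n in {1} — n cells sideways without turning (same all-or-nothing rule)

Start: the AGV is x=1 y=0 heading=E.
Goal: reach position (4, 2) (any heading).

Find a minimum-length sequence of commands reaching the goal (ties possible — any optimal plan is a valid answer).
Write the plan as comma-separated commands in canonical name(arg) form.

strafe(left, 1), move(1), move(2), strafe(left, 1)

from: x=1 y=0 heading=E
1. strafe(left, 1) → x=1 y=1 heading=E
2. move(1) → x=2 y=1 heading=E
3. move(2) → x=4 y=1 heading=E
4. strafe(left, 1) → x=4 y=2 heading=E
no 3-step plan works, so 4 is optimal.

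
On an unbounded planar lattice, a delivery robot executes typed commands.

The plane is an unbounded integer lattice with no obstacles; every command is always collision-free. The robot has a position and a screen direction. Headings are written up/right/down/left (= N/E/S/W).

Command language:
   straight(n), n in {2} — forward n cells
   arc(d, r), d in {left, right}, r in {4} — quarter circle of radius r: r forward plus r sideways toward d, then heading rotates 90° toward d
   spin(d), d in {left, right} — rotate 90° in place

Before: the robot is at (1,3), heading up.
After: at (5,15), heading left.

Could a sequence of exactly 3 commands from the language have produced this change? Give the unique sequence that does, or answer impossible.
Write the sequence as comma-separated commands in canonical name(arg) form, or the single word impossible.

key: running arc(left, 4) before arc(right, 4) would end elsewhere — order is forced
from: at (1,3), heading up
t=1 arc(right, 4) ⇒ at (5,7), heading right
t=2 arc(left, 4) ⇒ at (9,11), heading up
t=3 arc(left, 4) ⇒ at (5,15), heading left
no other 3-command option fits: unique.

arc(right, 4), arc(left, 4), arc(left, 4)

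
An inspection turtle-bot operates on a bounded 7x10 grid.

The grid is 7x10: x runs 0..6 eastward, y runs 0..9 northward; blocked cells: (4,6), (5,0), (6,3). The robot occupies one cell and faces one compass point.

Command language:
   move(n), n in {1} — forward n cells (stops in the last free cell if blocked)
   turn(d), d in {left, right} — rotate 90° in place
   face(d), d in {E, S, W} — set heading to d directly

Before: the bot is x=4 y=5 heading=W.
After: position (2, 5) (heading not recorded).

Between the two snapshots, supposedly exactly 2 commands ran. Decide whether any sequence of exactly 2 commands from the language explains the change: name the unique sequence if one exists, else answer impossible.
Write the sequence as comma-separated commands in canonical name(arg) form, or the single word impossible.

move(1), move(1)

from: x=4 y=5 heading=W
[1] after move(1): x=3 y=5 heading=W
[2] after move(1): x=2 y=5 heading=W
no other 2-command option fits: unique.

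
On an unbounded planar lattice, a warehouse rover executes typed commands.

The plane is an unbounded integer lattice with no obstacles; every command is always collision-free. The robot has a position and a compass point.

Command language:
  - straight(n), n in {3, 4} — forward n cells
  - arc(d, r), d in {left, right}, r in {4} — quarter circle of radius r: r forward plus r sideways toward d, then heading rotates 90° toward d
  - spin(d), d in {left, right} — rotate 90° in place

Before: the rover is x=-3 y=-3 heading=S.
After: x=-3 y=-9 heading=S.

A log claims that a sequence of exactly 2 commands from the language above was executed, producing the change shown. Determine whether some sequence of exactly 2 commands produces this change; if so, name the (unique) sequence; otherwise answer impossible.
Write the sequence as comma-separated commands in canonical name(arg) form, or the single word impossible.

key: still facing S at the end — nothing in the sequence rotates
initial: x=-3 y=-3 heading=S
t=1 straight(3) ⇒ x=-3 y=-6 heading=S
t=2 straight(3) ⇒ x=-3 y=-9 heading=S
uniquely the one of 36 2-step routes that fits.

straight(3), straight(3)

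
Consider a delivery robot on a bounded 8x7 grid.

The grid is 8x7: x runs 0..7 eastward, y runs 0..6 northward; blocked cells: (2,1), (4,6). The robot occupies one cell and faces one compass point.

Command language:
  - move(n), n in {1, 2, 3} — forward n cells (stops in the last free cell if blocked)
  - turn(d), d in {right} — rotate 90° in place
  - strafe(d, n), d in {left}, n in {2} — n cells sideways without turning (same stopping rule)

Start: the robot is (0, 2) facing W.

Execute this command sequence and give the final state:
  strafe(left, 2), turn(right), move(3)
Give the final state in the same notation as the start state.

initial: (0, 2) facing W
t=1 strafe(left, 2) ⇒ (0, 0) facing W
t=2 turn(right) ⇒ (0, 0) facing N
t=3 move(3) ⇒ (0, 3) facing N

(0, 3) facing N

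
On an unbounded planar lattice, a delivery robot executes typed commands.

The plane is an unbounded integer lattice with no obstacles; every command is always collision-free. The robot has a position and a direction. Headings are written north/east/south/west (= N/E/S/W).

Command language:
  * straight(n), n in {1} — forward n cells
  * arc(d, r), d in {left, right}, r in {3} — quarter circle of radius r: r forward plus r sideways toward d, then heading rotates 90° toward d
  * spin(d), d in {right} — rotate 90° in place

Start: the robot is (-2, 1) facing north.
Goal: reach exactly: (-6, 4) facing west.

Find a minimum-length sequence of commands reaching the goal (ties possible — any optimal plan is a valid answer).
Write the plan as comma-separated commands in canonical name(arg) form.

begin: (-2, 1) facing north
step 1 (arc(left, 3)): (-5, 4) facing west
step 2 (straight(1)): (-6, 4) facing west
minimal: 2 command(s), checked below 2.

arc(left, 3), straight(1)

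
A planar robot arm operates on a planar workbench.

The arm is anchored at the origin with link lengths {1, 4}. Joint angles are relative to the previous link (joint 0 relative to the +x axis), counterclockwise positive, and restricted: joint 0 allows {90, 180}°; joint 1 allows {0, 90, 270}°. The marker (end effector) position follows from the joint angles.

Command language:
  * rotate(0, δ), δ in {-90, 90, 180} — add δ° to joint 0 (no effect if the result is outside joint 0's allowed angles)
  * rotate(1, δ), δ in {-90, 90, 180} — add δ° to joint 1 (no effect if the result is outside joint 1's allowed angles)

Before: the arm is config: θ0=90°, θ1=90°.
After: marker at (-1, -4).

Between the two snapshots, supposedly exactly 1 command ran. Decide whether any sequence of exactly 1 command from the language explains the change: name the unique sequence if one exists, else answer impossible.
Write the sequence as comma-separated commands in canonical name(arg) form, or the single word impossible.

rotate(0, 90)

from: config: θ0=90°, θ1=90°
1. rotate(0, 90) → config: θ0=180°, θ1=90°
no other 1-command option fits: unique.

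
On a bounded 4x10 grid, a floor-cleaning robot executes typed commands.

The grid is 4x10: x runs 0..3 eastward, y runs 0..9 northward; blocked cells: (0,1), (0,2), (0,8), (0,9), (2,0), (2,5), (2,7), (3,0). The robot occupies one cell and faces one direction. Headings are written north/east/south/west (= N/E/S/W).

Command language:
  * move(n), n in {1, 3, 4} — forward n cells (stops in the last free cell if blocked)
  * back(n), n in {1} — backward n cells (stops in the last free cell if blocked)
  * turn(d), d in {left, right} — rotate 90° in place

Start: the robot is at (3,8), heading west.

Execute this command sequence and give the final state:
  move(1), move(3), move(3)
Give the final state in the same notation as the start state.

initial: at (3,8), heading west
1. move(1) → at (2,8), heading west
2. move(3) → at (1,8), heading west
3. move(3) → at (1,8), heading west

at (1,8), heading west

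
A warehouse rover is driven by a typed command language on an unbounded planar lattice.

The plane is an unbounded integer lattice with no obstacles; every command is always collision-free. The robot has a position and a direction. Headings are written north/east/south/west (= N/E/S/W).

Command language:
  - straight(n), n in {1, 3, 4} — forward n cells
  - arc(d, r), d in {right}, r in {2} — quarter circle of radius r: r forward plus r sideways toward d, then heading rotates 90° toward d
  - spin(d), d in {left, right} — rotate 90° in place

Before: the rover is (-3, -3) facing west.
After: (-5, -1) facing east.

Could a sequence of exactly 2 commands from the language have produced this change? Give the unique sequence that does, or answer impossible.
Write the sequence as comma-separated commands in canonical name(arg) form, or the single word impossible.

arc(right, 2), spin(right)

key: cell and facing (now E) both changed — the 2 commands mix motion and turning
from: (-3, -3) facing west
step 1 (arc(right, 2)): (-5, -1) facing north
step 2 (spin(right)): (-5, -1) facing east
all 36 alternatives checked — unique.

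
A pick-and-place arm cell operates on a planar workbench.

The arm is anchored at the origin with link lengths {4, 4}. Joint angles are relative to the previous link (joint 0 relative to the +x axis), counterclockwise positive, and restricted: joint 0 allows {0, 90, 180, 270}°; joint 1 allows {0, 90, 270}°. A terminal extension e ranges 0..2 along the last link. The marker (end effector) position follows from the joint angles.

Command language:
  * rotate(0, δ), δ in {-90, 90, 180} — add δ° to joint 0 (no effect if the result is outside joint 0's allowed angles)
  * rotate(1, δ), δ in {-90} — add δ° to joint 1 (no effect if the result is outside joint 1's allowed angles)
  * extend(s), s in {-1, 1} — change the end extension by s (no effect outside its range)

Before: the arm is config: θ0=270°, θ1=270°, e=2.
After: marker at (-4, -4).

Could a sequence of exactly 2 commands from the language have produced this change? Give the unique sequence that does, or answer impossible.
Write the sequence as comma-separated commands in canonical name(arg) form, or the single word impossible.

t0: config: θ0=270°, θ1=270°, e=2
step 1 (extend(-1)): config: θ0=270°, θ1=270°, e=1
step 2 (extend(-1)): config: θ0=270°, θ1=270°, e=0
no other 2-command option fits: unique.

extend(-1), extend(-1)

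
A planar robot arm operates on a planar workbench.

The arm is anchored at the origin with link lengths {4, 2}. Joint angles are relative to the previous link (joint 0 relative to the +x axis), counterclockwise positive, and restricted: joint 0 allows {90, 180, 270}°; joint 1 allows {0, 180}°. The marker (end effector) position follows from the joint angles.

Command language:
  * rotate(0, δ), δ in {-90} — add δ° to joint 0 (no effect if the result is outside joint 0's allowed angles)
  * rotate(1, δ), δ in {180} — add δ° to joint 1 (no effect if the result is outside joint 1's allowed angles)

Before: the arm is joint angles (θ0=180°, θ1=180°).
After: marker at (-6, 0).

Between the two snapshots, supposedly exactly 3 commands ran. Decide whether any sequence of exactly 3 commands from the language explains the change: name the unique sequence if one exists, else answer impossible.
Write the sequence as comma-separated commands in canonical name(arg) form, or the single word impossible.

rotate(1, 180), rotate(1, 180), rotate(1, 180)

t0: joint angles (θ0=180°, θ1=180°)
1. rotate(1, 180) → joint angles (θ0=180°, θ1=0°)
2. rotate(1, 180) → joint angles (θ0=180°, θ1=180°)
3. rotate(1, 180) → joint angles (θ0=180°, θ1=0°)
all 8 alternatives checked — unique.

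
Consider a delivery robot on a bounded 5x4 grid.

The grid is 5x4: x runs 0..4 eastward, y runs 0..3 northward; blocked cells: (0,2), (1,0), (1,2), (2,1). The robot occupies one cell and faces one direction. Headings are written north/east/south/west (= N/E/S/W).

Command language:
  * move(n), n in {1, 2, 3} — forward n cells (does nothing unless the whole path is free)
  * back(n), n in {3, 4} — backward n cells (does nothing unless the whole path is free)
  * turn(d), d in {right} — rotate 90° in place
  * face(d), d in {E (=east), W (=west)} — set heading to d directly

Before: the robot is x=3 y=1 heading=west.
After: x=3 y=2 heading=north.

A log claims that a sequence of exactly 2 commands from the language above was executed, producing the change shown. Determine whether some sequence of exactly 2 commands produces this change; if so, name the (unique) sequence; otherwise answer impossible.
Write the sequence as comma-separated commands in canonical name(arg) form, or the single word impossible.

key: position moved to (3,2) AND the heading swung to N — translation plus rotation needed
initial: x=3 y=1 heading=west
[1] after turn(right): x=3 y=1 heading=north
[2] after move(1): x=3 y=2 heading=north
all 64 alternatives checked — unique.

turn(right), move(1)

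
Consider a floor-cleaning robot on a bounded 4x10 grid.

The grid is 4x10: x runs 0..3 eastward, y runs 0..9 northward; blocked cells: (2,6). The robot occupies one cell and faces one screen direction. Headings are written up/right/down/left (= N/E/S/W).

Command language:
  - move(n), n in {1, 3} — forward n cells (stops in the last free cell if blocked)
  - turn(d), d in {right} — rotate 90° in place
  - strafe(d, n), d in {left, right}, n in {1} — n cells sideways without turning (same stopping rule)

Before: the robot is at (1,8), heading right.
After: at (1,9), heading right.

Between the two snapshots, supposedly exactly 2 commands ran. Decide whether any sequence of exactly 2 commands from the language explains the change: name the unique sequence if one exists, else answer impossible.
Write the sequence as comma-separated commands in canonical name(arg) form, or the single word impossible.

key: heading stays E — no command in the sequence turns
from: at (1,8), heading right
1. strafe(left, 1) → at (1,9), heading right
2. strafe(left, 1) → at (1,9), heading right
no other 2-command option fits: unique.

strafe(left, 1), strafe(left, 1)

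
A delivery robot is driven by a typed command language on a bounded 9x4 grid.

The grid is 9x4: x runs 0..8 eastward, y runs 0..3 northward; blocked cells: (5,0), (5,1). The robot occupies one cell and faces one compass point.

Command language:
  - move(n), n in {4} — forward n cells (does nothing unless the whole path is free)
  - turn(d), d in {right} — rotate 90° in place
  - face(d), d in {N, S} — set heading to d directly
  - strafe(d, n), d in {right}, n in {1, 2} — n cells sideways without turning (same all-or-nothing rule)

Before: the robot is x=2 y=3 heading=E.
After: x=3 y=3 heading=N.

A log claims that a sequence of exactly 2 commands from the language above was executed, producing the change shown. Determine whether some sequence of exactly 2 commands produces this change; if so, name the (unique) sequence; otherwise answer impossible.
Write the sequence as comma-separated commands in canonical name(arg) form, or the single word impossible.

key: cell and facing (now N) both changed — the 2 commands mix motion and turning
initial: x=2 y=3 heading=E
step 1 (face(N)): x=2 y=3 heading=N
step 2 (strafe(right, 1)): x=3 y=3 heading=N
no rival 2-sequence matches.

face(N), strafe(right, 1)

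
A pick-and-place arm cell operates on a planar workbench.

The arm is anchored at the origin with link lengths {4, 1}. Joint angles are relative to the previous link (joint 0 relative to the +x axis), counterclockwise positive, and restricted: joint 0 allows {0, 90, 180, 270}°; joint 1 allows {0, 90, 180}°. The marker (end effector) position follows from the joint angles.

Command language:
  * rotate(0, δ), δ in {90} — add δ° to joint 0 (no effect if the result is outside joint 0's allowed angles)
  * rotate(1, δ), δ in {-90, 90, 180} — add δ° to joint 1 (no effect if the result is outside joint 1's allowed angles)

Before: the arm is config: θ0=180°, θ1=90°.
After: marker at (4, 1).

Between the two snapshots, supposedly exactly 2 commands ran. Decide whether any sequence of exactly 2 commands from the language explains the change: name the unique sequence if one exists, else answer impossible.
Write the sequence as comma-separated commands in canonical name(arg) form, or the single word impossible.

rotate(0, 90), rotate(0, 90)

begin: config: θ0=180°, θ1=90°
t=1 rotate(0, 90) ⇒ config: θ0=270°, θ1=90°
t=2 rotate(0, 90) ⇒ config: θ0=0°, θ1=90°
no other 2-command option fits: unique.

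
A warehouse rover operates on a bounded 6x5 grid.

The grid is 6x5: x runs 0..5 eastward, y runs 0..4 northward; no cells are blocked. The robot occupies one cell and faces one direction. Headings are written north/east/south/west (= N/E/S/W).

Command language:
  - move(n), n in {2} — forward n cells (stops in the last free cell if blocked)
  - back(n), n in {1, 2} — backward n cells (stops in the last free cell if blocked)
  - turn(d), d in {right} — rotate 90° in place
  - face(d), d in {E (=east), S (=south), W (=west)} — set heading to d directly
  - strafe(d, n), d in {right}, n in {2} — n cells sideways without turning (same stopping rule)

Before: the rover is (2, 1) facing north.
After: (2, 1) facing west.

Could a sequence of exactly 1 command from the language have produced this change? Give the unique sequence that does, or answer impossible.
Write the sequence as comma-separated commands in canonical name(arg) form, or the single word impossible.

key: parked at (2,1) the whole time — nothing moves the robot
from: (2, 1) facing north
step 1 (face(W)): (2, 1) facing west
no other 1-command option fits: unique.

face(W)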